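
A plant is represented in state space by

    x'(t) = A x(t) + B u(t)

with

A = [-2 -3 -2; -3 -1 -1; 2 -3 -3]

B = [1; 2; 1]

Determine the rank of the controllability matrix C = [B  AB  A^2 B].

AB = [[-10], [-6], [-7]]
A^2B = [[52], [43], [19]]
Controllability matrix C = [B  AB  A^2B] = [[1, -10, 52], [2, -6, 43], [1, -7, 19]]
det(C) = 1·((-6)·19 - 43·(-7)) - (-10)·(2·19 - 43·1) + 52·(2·(-7) - (-6)·1) = 1·187 - (-10)·(-5) + 52·(-8) = -279 ≠ 0, so rank(C) = 3.
rank(C) = 3 = n, so the pair (A, B) is completely controllable.

3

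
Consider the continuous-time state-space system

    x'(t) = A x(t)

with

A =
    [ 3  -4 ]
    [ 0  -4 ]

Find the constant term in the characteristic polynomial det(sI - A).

-12

For a 2×2 matrix, det(sI - A) = s^2 - (tr A)s + det A.
tr A = -1, det A = -12.
So p(s) = s^2 + s - 12.
The constant term is -12.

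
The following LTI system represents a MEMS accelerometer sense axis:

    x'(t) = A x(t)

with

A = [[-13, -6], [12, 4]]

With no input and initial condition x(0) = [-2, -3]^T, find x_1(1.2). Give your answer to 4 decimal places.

det(sI - A) = s^2 - (tr A)s + det A, with tr A = (-13) + 4 = -9 and det A = (-13)·4 - (-6)·12 = -52 - (-72) = 20.
So p(s) = det(sI - A) = s^2 + 9s + 20.
Factor s^2 + 9s + 20: two numbers with sum -9 and product 20 are -4 and -5, so s^2 + 9s + 20 = (s + 4)(s + 5).
Hence p(s) = (s + 4) (s + 5), with roots -5, -4.
The eigenvalues -5, -4 are distinct and real, so A is diagonalisable and x(t) = e^{At} x(0) = V diag(e^{λ_i t}) V^{-1} x(0), where the columns of V are the eigenvectors.
λ = -5: A - (-5)I = [[-8, -6], [12, 9]]. Row 1 gives (-8)·v1 + (-6)·v2 = 0, so take v_1 = [-3, 4]^T.
λ = -4: A - (-4)I = [[-9, -6], [12, 8]]. Row 1 gives (-9)·v1 + (-6)·v2 = 0, so take v_2 = [-2, 3]^T.
V = [v_1 v_2] = [[-3, -2], [4, 3]] has det V = -1, so V^{-1} = adj(V)/det V = [[-3, -2], [4, 3]].
Modal coordinates z(0) = V^{-1} x(0): (-3)·(-2) + (-2)·(-3) = 12; 4·(-2) + 3·(-3) = -17; so z(0) = [12, -17]^T.
x_1(t) = Σ_i (v_i)_1 · z_i(0) · e^{λ_i t} (row 1 of V times the modal terms).
x_1(1.2) = (-3)·12·e^{-5·1.2} + (-2)·(-17)·e^{-4·1.2} = (-36)·0.002479 + 34·0.008230 = 0.1906.

0.1906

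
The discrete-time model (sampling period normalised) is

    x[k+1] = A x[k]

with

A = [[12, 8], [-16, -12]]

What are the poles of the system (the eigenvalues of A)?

-4, 4

det(zI - A) = z^2 - (tr A)z + det A, with tr A = 12 + (-12) = 0 and det A = 12·(-12) - 8·(-16) = -144 - (-128) = -16.
So p(z) = det(zI - A) = z^2 - 16.
Factor z^2 - 16: two numbers with sum 0 and product -16 are 4 and -4, so z^2 - 16 = (z - 4)(z + 4).
Hence p(z) = (z - 4) (z + 4), with roots -4, 4.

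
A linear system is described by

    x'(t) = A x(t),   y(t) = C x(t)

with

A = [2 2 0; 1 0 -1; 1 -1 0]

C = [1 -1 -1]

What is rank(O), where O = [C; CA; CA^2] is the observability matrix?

CA = [[0, 3, 1]]
CA^2 = [[4, -1, -3]]
Observability matrix O = [C; CA; CA^2] = [[1, -1, -1], [0, 3, 1], [4, -1, -3]]
The columns c1, c2, c3 of O are linearly dependent: 2·c1 - c2 + 3·c3 = 0 (check each entry), so rank(O) ≤ 2.
The 2×2 minor from rows 1, 2, columns 1, 2 is 1·3 - (-1)·0 = 3 - 0 = 3 ≠ 0, so rank(O) = 2.
rank(O) = 2 < n = 3, so the pair (A, C) is not completely observable.

2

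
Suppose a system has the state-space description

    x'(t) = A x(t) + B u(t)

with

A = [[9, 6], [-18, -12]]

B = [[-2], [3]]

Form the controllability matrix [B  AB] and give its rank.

AB = [[0], [0]]
Controllability matrix C = [B  AB] = [[-2, 0], [3, 0]]
Every column of C is a scalar multiple of column 1 = [-2, 3] (multipliers 1, 0), so the columns span a one-dimensional space.
C ≠ 0, hence rank(C) = 1.
rank(C) = 1 < n = 2, so the pair (A, B) is not completely controllable.

1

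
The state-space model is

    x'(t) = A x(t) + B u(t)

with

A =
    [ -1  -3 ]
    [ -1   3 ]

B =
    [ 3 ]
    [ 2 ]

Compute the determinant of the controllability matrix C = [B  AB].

27

AB = [[-9], [3]]
Controllability matrix C = [B  AB] = [[3, -9], [2, 3]]
det(C) = 3·3 - (-9)·2 = 9 - (-18) = 27
Since det(C) ≠ 0, rank(C) = 2 and the system is completely controllable.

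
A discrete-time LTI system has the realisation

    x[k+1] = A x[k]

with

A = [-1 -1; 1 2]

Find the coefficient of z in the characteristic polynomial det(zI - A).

For a 2×2 matrix, det(zI - A) = z^2 - (tr A)z + det A.
tr A = 1, det A = -1.
So p(z) = z^2 - z - 1.
The coefficient of z is -1.

-1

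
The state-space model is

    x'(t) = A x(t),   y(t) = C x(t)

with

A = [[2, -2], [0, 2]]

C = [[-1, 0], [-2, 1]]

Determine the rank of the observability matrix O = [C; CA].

CA = [[-2, 2], [-4, 6]]
Observability matrix O = [C; CA] = [[-1, 0], [-2, 1], [-2, 2], [-4, 6]]
Take the 2×2 submatrix of O formed by rows 1, 2: [[-1, 0], [-2, 1]]. Its determinant is (-1)·1 - 0·(-2) = -1 - 0 = -1 ≠ 0.
So rank(O) ≥ 2; since O has 2 columns, rank(O) = 2.
rank(O) = 2 = n, so the pair (A, C) is completely observable.

2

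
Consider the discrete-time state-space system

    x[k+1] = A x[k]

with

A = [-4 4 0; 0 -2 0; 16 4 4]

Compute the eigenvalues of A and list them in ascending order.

-4, -2, 4

det(zI - A) = z^3 - (tr A)z^2 + (M11 + M22 + M33)z - det A, where Mii is the 2×2 principal minor of A obtained by deleting row i and column i.
tr A = (-4) + (-2) + 4 = -2; M11 = (-2)·4 - 0·4 = -8 - 0 = -8; M22 = (-4)·4 - 0·16 = -16 - 0 = -16; M33 = (-4)·(-2) - 4·0 = 8 - 0 = 8; sum of minors = -16.
det A = (-4)·((-2)·4 - 0·4) - 4·(0·4 - 0·16) + 0·(0·4 - (-2)·16) = (-4)·(-8) - 4·0 + 0·32 = 32.
So p(z) = det(zI - A) = z^3 + 2z^2 - 16z - 32.
Rational-root test: any integer root divides -32. Testing small divisors, z = -2 works: p(-2) = -8 + 8 + 32 + (-32) = 0, so (z + 2) is a factor.
Dividing, p(z) = (z + 2)(z^2 - 16).
Factor z^2 - 16: two numbers with sum 0 and product -16 are 4 and -4, so z^2 - 16 = (z - 4)(z + 4).
Hence p(z) = (z - 4) (z + 2) (z + 4), with roots -4, -2, 4.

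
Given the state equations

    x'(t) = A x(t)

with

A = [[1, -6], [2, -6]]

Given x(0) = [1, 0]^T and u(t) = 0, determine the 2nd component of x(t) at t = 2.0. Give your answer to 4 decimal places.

0.0317

det(sI - A) = s^2 - (tr A)s + det A, with tr A = 1 + (-6) = -5 and det A = 1·(-6) - (-6)·2 = -6 - (-12) = 6.
So p(s) = det(sI - A) = s^2 + 5s + 6.
Factor s^2 + 5s + 6: two numbers with sum -5 and product 6 are -2 and -3, so s^2 + 5s + 6 = (s + 2)(s + 3).
Hence p(s) = (s + 2) (s + 3), with roots -3, -2.
The eigenvalues -3, -2 are distinct and real, so A is diagonalisable and x(t) = e^{At} x(0) = V diag(e^{λ_i t}) V^{-1} x(0), where the columns of V are the eigenvectors.
λ = -3: A - (-3)I = [[4, -6], [2, -3]]. Row 1 gives 4·v1 + (-6)·v2 = 0, so take v_1 = [-3, -2]^T.
λ = -2: A - (-2)I = [[3, -6], [2, -4]]. Row 1 gives 3·v1 + (-6)·v2 = 0, so take v_2 = [-2, -1]^T.
V = [v_1 v_2] = [[-3, -2], [-2, -1]] has det V = -1, so V^{-1} = adj(V)/det V = [[1, -2], [-2, 3]].
Modal coordinates z(0) = V^{-1} x(0): 1·1 + (-2)·0 = 1; (-2)·1 + 3·0 = -2; so z(0) = [1, -2]^T.
x_2(t) = Σ_i (v_i)_2 · z_i(0) · e^{λ_i t} (row 2 of V times the modal terms).
x_2(2.0) = (-2)·1·e^{-3·2.0} + (-1)·(-2)·e^{-2·2.0} = (-2)·0.002479 + 2·0.018316 = 0.0317.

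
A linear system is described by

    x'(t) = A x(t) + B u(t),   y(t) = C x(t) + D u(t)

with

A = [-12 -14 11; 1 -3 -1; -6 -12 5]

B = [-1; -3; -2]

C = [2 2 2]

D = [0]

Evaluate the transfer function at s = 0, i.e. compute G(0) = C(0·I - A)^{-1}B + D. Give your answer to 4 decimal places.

G(0) = C(-A)^{-1}B + D = -C A^{-1} B + D.
det A = -20, so A^{-1} = (1/-20)·adj(A) = [[27/20, 31/10, -47/20], [-1/20, -3/10, 1/20], [3/2, 3, -5/2]]
A^{-1} B = [-119/20, 17/20, -11/2]^T
C A^{-1} B = -106/5
G(0) = D - C A^{-1} B = 0 - (-106/5) = 106/5 ≈ 21.2000

21.2000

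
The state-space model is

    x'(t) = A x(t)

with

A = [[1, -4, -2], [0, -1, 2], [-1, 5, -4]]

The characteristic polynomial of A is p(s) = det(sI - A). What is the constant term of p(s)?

Expand det(sI - A) for the 3×3 matrix.
p(s) = s^3 + 4s^2 - 13s - 4.
(Check: constant term = det(-A) = (-1)^3 det A = -4; coefficient of s^2 = -tr A = 4.)
The constant term is -4.

-4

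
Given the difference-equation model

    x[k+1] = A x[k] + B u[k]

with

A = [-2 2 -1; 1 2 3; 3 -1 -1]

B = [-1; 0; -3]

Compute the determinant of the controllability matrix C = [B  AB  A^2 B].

1375

AB = [[5], [-10], [0]]
A^2B = [[-30], [-15], [25]]
Controllability matrix C = [B  AB  A^2B] = [[-1, 5, -30], [0, -10, -15], [-3, 0, 25]]
Expanding along the first row, det(C) = (-1)·((-10)·25 - (-15)·0) - 5·(0·25 - (-15)·(-3)) + (-30)·(0·0 - (-10)·(-3)) = (-1)·(-250) - 5·(-45) + (-30)·(-30) = 1375
Since det(C) ≠ 0, rank(C) = 3 and the system is completely controllable.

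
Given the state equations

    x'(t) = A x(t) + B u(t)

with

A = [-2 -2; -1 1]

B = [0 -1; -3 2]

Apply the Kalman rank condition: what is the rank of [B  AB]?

2

AB = [[6, -2], [-3, 3]]
Controllability matrix C = [B  AB] = [[0, -1, 6, -2], [-3, 2, -3, 3]]
Take the 2×2 submatrix of C formed by columns 1, 2: [[0, -1], [-3, 2]]. Its determinant is 0·2 - (-1)·(-3) = 0 - 3 = -3 ≠ 0.
So rank(C) ≥ 2; since C has 2 rows, rank(C) = 2.
rank(C) = 2 = n, so the pair (A, B) is completely controllable.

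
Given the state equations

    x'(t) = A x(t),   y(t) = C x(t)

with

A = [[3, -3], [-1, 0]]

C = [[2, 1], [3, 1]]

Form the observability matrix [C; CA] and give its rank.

2

CA = [[5, -6], [8, -9]]
Observability matrix O = [C; CA] = [[2, 1], [3, 1], [5, -6], [8, -9]]
Take the 2×2 submatrix of O formed by rows 1, 2: [[2, 1], [3, 1]]. Its determinant is 2·1 - 1·3 = 2 - 3 = -1 ≠ 0.
So rank(O) ≥ 2; since O has 2 columns, rank(O) = 2.
rank(O) = 2 = n, so the pair (A, C) is completely observable.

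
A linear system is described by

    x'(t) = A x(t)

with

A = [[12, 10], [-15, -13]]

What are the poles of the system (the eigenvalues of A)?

det(sI - A) = s^2 - (tr A)s + det A, with tr A = 12 + (-13) = -1 and det A = 12·(-13) - 10·(-15) = -156 - (-150) = -6.
So p(s) = det(sI - A) = s^2 + s - 6.
Factor s^2 + s - 6: two numbers with sum -1 and product -6 are 2 and -3, so s^2 + s - 6 = (s - 2)(s + 3).
Hence p(s) = (s - 2) (s + 3), with roots -3, 2.
At least one eigenvalue has non-negative real part, so the system is not asymptotically stable.

-3, 2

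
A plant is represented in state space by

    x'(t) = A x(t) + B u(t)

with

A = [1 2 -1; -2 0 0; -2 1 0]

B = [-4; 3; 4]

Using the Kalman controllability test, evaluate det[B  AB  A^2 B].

AB = [[-2], [8], [11]]
A^2B = [[3], [4], [12]]
Controllability matrix C = [B  AB  A^2B] = [[-4, -2, 3], [3, 8, 4], [4, 11, 12]]
Expanding along the first row, det(C) = (-4)·(8·12 - 4·11) - (-2)·(3·12 - 4·4) + 3·(3·11 - 8·4) = (-4)·52 - (-2)·20 + 3·1 = -165
Since det(C) ≠ 0, rank(C) = 3 and the system is completely controllable.

-165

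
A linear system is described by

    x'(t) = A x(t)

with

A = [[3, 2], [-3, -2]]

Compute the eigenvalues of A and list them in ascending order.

0, 1

det(sI - A) = s^2 - (tr A)s + det A, with tr A = 3 + (-2) = 1 and det A = 3·(-2) - 2·(-3) = -6 - (-6) = 0.
So p(s) = det(sI - A) = s^2 - s.
Factor s^2 - s: two numbers with sum 1 and product 0 are 1 and 0, so s^2 - s = s(s - 1).
Hence p(s) = s (s - 1), with roots 0, 1.
At least one eigenvalue has non-negative real part, so the system is not asymptotically stable.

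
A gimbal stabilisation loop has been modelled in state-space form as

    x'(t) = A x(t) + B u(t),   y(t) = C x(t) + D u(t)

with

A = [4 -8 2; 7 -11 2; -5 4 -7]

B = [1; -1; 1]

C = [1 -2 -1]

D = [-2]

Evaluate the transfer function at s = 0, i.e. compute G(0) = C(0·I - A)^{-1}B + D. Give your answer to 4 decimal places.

-1.6000

G(0) = C(-A)^{-1}B + D = -C A^{-1} B + D.
det A = -90, so A^{-1} = (1/-90)·adj(A) = [[-23/30, 8/15, -1/15], [-13/30, 1/5, -1/15], [3/10, -4/15, -2/15]]
A^{-1} B = [-41/30, -7/10, 13/30]^T
C A^{-1} B = -2/5
G(0) = D - C A^{-1} B = -2 - (-2/5) = -8/5 ≈ -1.6000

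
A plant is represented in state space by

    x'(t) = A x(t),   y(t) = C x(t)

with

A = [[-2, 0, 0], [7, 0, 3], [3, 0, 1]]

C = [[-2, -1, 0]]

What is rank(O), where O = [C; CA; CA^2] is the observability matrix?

CA = [[-3, 0, -3]]
CA^2 = [[-3, 0, -3]]
Observability matrix O = [C; CA; CA^2] = [[-2, -1, 0], [-3, 0, -3], [-3, 0, -3]]
The columns c1, c2, c3 of O are linearly dependent: -c1 + 2·c2 + c3 = 0 (check each entry), so rank(O) ≤ 2.
The 2×2 minor from rows 1, 2, columns 1, 2 is (-2)·0 - (-1)·(-3) = 0 - 3 = -3 ≠ 0, so rank(O) = 2.
rank(O) = 2 < n = 3, so the pair (A, C) is not completely observable.

2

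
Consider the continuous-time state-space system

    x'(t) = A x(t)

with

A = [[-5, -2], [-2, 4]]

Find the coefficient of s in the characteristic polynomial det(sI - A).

1

For a 2×2 matrix, det(sI - A) = s^2 - (tr A)s + det A.
tr A = -1, det A = -24.
So p(s) = s^2 + s - 24.
The coefficient of s is 1.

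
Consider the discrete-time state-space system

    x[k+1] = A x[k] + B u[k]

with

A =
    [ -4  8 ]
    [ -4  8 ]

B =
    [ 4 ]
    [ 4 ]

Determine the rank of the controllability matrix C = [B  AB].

1

AB = [[16], [16]]
Controllability matrix C = [B  AB] = [[4, 16], [4, 16]]
Every column of C is a scalar multiple of column 1 = [4, 4] (multipliers 1, 4), so the columns span a one-dimensional space.
C ≠ 0, hence rank(C) = 1.
rank(C) = 1 < n = 2, so the pair (A, B) is not completely controllable.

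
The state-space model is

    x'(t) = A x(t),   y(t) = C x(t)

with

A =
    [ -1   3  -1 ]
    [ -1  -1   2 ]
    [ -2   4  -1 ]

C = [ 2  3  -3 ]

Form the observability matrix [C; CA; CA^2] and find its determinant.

CA = [[1, -9, 7]]
CA^2 = [[-6, 40, -26]]
Observability matrix O = [C; CA; CA^2] = [[2, 3, -3], [1, -9, 7], [-6, 40, -26]]
Expanding along the first row, det(O) = 2·((-9)·(-26) - 7·40) - 3·(1·(-26) - 7·(-6)) + (-3)·(1·40 - (-9)·(-6)) = 2·(-46) - 3·16 + (-3)·(-14) = -98
Since det(O) ≠ 0, rank(O) = 3 and the system is completely observable.

-98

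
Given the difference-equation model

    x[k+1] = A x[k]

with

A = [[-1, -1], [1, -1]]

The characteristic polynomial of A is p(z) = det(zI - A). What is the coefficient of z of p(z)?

For a 2×2 matrix, det(zI - A) = z^2 - (tr A)z + det A.
tr A = -2, det A = 2.
So p(z) = z^2 + 2z + 2.
The coefficient of z is 2.

2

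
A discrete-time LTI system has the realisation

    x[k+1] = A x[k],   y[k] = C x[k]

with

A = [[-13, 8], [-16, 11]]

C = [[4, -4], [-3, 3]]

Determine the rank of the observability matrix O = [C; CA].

CA = [[12, -12], [-9, 9]]
Observability matrix O = [C; CA] = [[4, -4], [-3, 3], [12, -12], [-9, 9]]
Every row of O is a scalar multiple of row 1 = [4, -4] (multipliers 1, -3/4, 3, -9/4), so the rows span a one-dimensional space.
O ≠ 0, hence rank(O) = 1.
rank(O) = 1 < n = 2, so the pair (A, C) is not completely observable.

1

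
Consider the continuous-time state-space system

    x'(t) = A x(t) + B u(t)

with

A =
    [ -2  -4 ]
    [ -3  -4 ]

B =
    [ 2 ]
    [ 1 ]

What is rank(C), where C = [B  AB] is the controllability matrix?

2

AB = [[-8], [-10]]
Controllability matrix C = [B  AB] = [[2, -8], [1, -10]]
det(C) = 2·(-10) - (-8)·1 = -20 - (-8) = -12 ≠ 0, so rank(C) = 2.
rank(C) = 2 = n, so the pair (A, B) is completely controllable.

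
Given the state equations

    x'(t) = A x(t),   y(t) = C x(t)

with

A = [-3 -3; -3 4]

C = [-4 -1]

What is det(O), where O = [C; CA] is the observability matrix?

CA = [[15, 8]]
Observability matrix O = [C; CA] = [[-4, -1], [15, 8]]
det(O) = (-4)·8 - (-1)·15 = -32 - (-15) = -17
Since det(O) ≠ 0, rank(O) = 2 and the system is completely observable.

-17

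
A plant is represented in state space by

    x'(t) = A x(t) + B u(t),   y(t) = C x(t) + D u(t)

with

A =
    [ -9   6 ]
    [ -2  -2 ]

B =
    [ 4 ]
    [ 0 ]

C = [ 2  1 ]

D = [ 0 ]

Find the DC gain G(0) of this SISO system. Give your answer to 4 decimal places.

0.2667

G(0) = C(-A)^{-1}B + D = -C A^{-1} B + D.
det A = 30, so A^{-1} = (1/30)·adj(A) = [[-1/15, -1/5], [1/15, -3/10]]
A^{-1} B = [-4/15, 4/15]^T
C A^{-1} B = -4/15
G(0) = D - C A^{-1} B = 0 - (-4/15) = 4/15 ≈ 0.2667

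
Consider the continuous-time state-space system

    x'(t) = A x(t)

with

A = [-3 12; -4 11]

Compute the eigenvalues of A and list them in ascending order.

det(sI - A) = s^2 - (tr A)s + det A, with tr A = (-3) + 11 = 8 and det A = (-3)·11 - 12·(-4) = -33 - (-48) = 15.
So p(s) = det(sI - A) = s^2 - 8s + 15.
Factor s^2 - 8s + 15: two numbers with sum 8 and product 15 are 5 and 3, so s^2 - 8s + 15 = (s - 5)(s - 3).
Hence p(s) = (s - 5) (s - 3), with roots 3, 5.
At least one eigenvalue has non-negative real part, so the system is not asymptotically stable.

3, 5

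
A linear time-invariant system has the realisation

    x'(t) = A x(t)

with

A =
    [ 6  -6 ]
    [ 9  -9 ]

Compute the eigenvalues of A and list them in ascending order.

det(sI - A) = s^2 - (tr A)s + det A, with tr A = 6 + (-9) = -3 and det A = 6·(-9) - (-6)·9 = -54 - (-54) = 0.
So p(s) = det(sI - A) = s^2 + 3s.
Factor s^2 + 3s: two numbers with sum -3 and product 0 are 0 and -3, so s^2 + 3s = s(s + 3).
Hence p(s) = s (s + 3), with roots -3, 0.
At least one eigenvalue has non-negative real part, so the system is not asymptotically stable.

-3, 0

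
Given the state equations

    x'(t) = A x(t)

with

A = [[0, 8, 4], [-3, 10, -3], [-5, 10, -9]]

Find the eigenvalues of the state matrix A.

-4, 1, 4

det(sI - A) = s^3 - (tr A)s^2 + (M11 + M22 + M33)s - det A, where Mii is the 2×2 principal minor of A obtained by deleting row i and column i.
tr A = 0 + 10 + (-9) = 1; M11 = 10·(-9) - (-3)·10 = -90 - (-30) = -60; M22 = 0·(-9) - 4·(-5) = 0 - (-20) = 20; M33 = 0·10 - 8·(-3) = 0 - (-24) = 24; sum of minors = -16.
det A = 0·(10·(-9) - (-3)·10) - 8·((-3)·(-9) - (-3)·(-5)) + 4·((-3)·10 - 10·(-5)) = 0·(-60) - 8·12 + 4·20 = -16.
So p(s) = det(sI - A) = s^3 - s^2 - 16s + 16.
Rational-root test: any integer root divides 16. Testing small divisors, s = 1 works: p(1) = 1 + (-1) + (-16) + 16 = 0, so (s - 1) is a factor.
Dividing, p(s) = (s - 1)(s^2 - 16).
Factor s^2 - 16: two numbers with sum 0 and product -16 are 4 and -4, so s^2 - 16 = (s - 4)(s + 4).
Hence p(s) = (s - 4) (s - 1) (s + 4), with roots -4, 1, 4.
At least one eigenvalue has non-negative real part, so the system is not asymptotically stable.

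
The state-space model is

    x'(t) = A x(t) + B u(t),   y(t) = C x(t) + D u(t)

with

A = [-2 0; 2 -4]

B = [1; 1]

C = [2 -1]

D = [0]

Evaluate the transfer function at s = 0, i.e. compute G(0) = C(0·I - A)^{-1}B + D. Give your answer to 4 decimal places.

0.5000

G(0) = C(-A)^{-1}B + D = -C A^{-1} B + D.
det A = 8, so A^{-1} = (1/8)·adj(A) = [[-1/2, 0], [-1/4, -1/4]]
A^{-1} B = [-1/2, -1/2]^T
C A^{-1} B = -1/2
G(0) = D - C A^{-1} B = 0 - (-1/2) = 1/2 ≈ 0.5000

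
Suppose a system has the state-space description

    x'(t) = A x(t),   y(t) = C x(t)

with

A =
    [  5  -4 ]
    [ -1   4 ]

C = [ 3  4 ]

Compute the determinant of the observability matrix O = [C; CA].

CA = [[11, 4]]
Observability matrix O = [C; CA] = [[3, 4], [11, 4]]
det(O) = 3·4 - 4·11 = 12 - 44 = -32
Since det(O) ≠ 0, rank(O) = 2 and the system is completely observable.

-32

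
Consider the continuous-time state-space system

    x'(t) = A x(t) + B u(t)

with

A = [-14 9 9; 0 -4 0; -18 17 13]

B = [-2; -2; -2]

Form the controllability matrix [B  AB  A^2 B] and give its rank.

2

AB = [[-8], [8], [-24]]
A^2B = [[-32], [-32], [-32]]
Controllability matrix C = [B  AB  A^2B] = [[-2, -8, -32], [-2, 8, -32], [-2, -24, -32]]
The rows r1, r2, r3 of C are linearly dependent: -2·r1 + r2 + r3 = 0 (check each entry), so rank(C) ≤ 2.
The 2×2 minor from rows 1, 2, columns 1, 2 is (-2)·8 - (-8)·(-2) = -16 - 16 = -32 ≠ 0, so rank(C) = 2.
rank(C) = 2 < n = 3, so the pair (A, B) is not completely controllable.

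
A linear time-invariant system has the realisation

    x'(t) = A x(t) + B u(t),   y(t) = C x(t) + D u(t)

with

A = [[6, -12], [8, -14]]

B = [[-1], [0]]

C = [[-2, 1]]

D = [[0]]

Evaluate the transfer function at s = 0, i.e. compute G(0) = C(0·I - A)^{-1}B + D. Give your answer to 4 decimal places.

1.6667

G(0) = C(-A)^{-1}B + D = -C A^{-1} B + D.
det A = 12, so A^{-1} = (1/12)·adj(A) = [[-7/6, 1], [-2/3, 1/2]]
A^{-1} B = [7/6, 2/3]^T
C A^{-1} B = -5/3
G(0) = D - C A^{-1} B = 0 - (-5/3) = 5/3 ≈ 1.6667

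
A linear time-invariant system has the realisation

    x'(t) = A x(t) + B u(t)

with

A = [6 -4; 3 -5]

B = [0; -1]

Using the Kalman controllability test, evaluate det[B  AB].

AB = [[4], [5]]
Controllability matrix C = [B  AB] = [[0, 4], [-1, 5]]
det(C) = 0·5 - 4·(-1) = 0 - (-4) = 4
Since det(C) ≠ 0, rank(C) = 2 and the system is completely controllable.

4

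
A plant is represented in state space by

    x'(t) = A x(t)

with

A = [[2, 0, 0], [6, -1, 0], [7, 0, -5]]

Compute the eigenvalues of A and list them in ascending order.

-5, -1, 2

det(sI - A) = s^3 - (tr A)s^2 + (M11 + M22 + M33)s - det A, where Mii is the 2×2 principal minor of A obtained by deleting row i and column i.
tr A = 2 + (-1) + (-5) = -4; M11 = (-1)·(-5) - 0·0 = 5 - 0 = 5; M22 = 2·(-5) - 0·7 = -10 - 0 = -10; M33 = 2·(-1) - 0·6 = -2 - 0 = -2; sum of minors = -7.
det A = 2·((-1)·(-5) - 0·0) - 0·(6·(-5) - 0·7) + 0·(6·0 - (-1)·7) = 2·5 - 0·(-30) + 0·7 = 10.
So p(s) = det(sI - A) = s^3 + 4s^2 - 7s - 10.
Rational-root test: any integer root divides -10. Testing small divisors, s = -1 works: p(-1) = -1 + 4 + 7 + (-10) = 0, so (s + 1) is a factor.
Dividing, p(s) = (s + 1)(s^2 + 3s - 10).
Factor s^2 + 3s - 10: two numbers with sum -3 and product -10 are 2 and -5, so s^2 + 3s - 10 = (s - 2)(s + 5).
Hence p(s) = (s - 2) (s + 1) (s + 5), with roots -5, -1, 2.
At least one eigenvalue has non-negative real part, so the system is not asymptotically stable.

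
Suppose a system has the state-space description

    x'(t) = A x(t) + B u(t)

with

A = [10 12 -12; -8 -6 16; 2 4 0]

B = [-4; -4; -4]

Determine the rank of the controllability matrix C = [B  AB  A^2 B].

AB = [[-40], [-8], [-24]]
A^2B = [[-208], [-16], [-112]]
Controllability matrix C = [B  AB  A^2B] = [[-4, -40, -208], [-4, -8, -16], [-4, -24, -112]]
The rows r1, r2, r3 of C are linearly dependent: -r1 - r2 + 2·r3 = 0 (check each entry), so rank(C) ≤ 2.
The 2×2 minor from rows 1, 2, columns 1, 2 is (-4)·(-8) - (-40)·(-4) = 32 - 160 = -128 ≠ 0, so rank(C) = 2.
rank(C) = 2 < n = 3, so the pair (A, B) is not completely controllable.

2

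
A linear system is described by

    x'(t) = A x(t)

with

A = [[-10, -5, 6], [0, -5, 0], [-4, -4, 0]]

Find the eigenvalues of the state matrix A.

-6, -5, -4

det(sI - A) = s^3 - (tr A)s^2 + (M11 + M22 + M33)s - det A, where Mii is the 2×2 principal minor of A obtained by deleting row i and column i.
tr A = (-10) + (-5) + 0 = -15; M11 = (-5)·0 - 0·(-4) = 0 - 0 = 0; M22 = (-10)·0 - 6·(-4) = 0 - (-24) = 24; M33 = (-10)·(-5) - (-5)·0 = 50 - 0 = 50; sum of minors = 74.
det A = (-10)·((-5)·0 - 0·(-4)) - (-5)·(0·0 - 0·(-4)) + 6·(0·(-4) - (-5)·(-4)) = (-10)·0 - (-5)·0 + 6·(-20) = -120.
So p(s) = det(sI - A) = s^3 + 15s^2 + 74s + 120.
Rational-root test: any integer root divides 120. Testing small divisors, s = -4 works: p(-4) = -64 + 240 + (-296) + 120 = 0, so (s + 4) is a factor.
Dividing, p(s) = (s + 4)(s^2 + 11s + 30).
Factor s^2 + 11s + 30: two numbers with sum -11 and product 30 are -5 and -6, so s^2 + 11s + 30 = (s + 5)(s + 6).
Hence p(s) = (s + 4) (s + 5) (s + 6), with roots -6, -5, -4.
All eigenvalues have negative real part, so the system is asymptotically stable.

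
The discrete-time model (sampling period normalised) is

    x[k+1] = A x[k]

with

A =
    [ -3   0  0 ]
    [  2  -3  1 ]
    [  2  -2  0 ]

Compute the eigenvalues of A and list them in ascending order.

-3, -2, -1

det(zI - A) = z^3 - (tr A)z^2 + (M11 + M22 + M33)z - det A, where Mii is the 2×2 principal minor of A obtained by deleting row i and column i.
tr A = (-3) + (-3) + 0 = -6; M11 = (-3)·0 - 1·(-2) = 0 - (-2) = 2; M22 = (-3)·0 - 0·2 = 0 - 0 = 0; M33 = (-3)·(-3) - 0·2 = 9 - 0 = 9; sum of minors = 11.
det A = (-3)·((-3)·0 - 1·(-2)) - 0·(2·0 - 1·2) + 0·(2·(-2) - (-3)·2) = (-3)·2 - 0·(-2) + 0·2 = -6.
So p(z) = det(zI - A) = z^3 + 6z^2 + 11z + 6.
Rational-root test: any integer root divides 6. Testing small divisors, z = -1 works: p(-1) = -1 + 6 + (-11) + 6 = 0, so (z + 1) is a factor.
Dividing, p(z) = (z + 1)(z^2 + 5z + 6).
Factor z^2 + 5z + 6: two numbers with sum -5 and product 6 are -2 and -3, so z^2 + 5z + 6 = (z + 2)(z + 3).
Hence p(z) = (z + 1) (z + 2) (z + 3), with roots -3, -2, -1.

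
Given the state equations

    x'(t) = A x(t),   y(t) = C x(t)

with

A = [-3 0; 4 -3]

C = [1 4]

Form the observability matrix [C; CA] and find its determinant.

-64

CA = [[13, -12]]
Observability matrix O = [C; CA] = [[1, 4], [13, -12]]
det(O) = 1·(-12) - 4·13 = -12 - 52 = -64
Since det(O) ≠ 0, rank(O) = 2 and the system is completely observable.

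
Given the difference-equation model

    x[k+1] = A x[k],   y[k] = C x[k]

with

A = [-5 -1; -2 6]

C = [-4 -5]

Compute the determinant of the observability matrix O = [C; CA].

254

CA = [[30, -26]]
Observability matrix O = [C; CA] = [[-4, -5], [30, -26]]
det(O) = (-4)·(-26) - (-5)·30 = 104 - (-150) = 254
Since det(O) ≠ 0, rank(O) = 2 and the system is completely observable.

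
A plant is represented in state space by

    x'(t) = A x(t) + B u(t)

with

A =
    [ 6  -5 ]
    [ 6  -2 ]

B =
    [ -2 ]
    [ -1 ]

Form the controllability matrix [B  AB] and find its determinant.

AB = [[-7], [-10]]
Controllability matrix C = [B  AB] = [[-2, -7], [-1, -10]]
det(C) = (-2)·(-10) - (-7)·(-1) = 20 - 7 = 13
Since det(C) ≠ 0, rank(C) = 2 and the system is completely controllable.

13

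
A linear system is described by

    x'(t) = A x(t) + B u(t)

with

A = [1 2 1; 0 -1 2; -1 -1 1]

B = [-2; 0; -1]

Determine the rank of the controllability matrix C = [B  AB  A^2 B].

AB = [[-3], [-2], [1]]
A^2B = [[-6], [4], [6]]
Controllability matrix C = [B  AB  A^2B] = [[-2, -3, -6], [0, -2, 4], [-1, 1, 6]]
det(C) = (-2)·((-2)·6 - 4·1) - (-3)·(0·6 - 4·(-1)) + (-6)·(0·1 - (-2)·(-1)) = (-2)·(-16) - (-3)·4 + (-6)·(-2) = 56 ≠ 0, so rank(C) = 3.
rank(C) = 3 = n, so the pair (A, B) is completely controllable.

3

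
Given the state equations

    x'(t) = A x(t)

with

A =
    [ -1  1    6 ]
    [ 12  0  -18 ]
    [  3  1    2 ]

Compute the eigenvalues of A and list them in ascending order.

det(sI - A) = s^3 - (tr A)s^2 + (M11 + M22 + M33)s - det A, where Mii is the 2×2 principal minor of A obtained by deleting row i and column i.
tr A = (-1) + 0 + 2 = 1; M11 = 0·2 - (-18)·1 = 0 - (-18) = 18; M22 = (-1)·2 - 6·3 = -2 - 18 = -20; M33 = (-1)·0 - 1·12 = 0 - 12 = -12; sum of minors = -14.
det A = (-1)·(0·2 - (-18)·1) - 1·(12·2 - (-18)·3) + 6·(12·1 - 0·3) = (-1)·18 - 1·78 + 6·12 = -24.
So p(s) = det(sI - A) = s^3 - s^2 - 14s + 24.
Rational-root test: any integer root divides 24. Testing small divisors, s = 2 works: p(2) = 8 + (-4) + (-28) + 24 = 0, so (s - 2) is a factor.
Dividing, p(s) = (s - 2)(s^2 + s - 12).
Factor s^2 + s - 12: two numbers with sum -1 and product -12 are 3 and -4, so s^2 + s - 12 = (s - 3)(s + 4).
Hence p(s) = (s - 3) (s - 2) (s + 4), with roots -4, 2, 3.
At least one eigenvalue has non-negative real part, so the system is not asymptotically stable.

-4, 2, 3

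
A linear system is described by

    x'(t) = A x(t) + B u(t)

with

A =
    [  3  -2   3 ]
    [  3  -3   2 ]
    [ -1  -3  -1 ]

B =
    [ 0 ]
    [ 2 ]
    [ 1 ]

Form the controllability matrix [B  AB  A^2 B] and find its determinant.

AB = [[-1], [-4], [-7]]
A^2B = [[-16], [-5], [20]]
Controllability matrix C = [B  AB  A^2B] = [[0, -1, -16], [2, -4, -5], [1, -7, 20]]
Expanding along the first row, det(C) = 0·((-4)·20 - (-5)·(-7)) - (-1)·(2·20 - (-5)·1) + (-16)·(2·(-7) - (-4)·1) = 0·(-115) - (-1)·45 + (-16)·(-10) = 205
Since det(C) ≠ 0, rank(C) = 3 and the system is completely controllable.

205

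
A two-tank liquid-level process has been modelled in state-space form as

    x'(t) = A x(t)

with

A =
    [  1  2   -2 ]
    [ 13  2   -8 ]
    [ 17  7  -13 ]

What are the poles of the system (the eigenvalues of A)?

-6, -3, -1

det(sI - A) = s^3 - (tr A)s^2 + (M11 + M22 + M33)s - det A, where Mii is the 2×2 principal minor of A obtained by deleting row i and column i.
tr A = 1 + 2 + (-13) = -10; M11 = 2·(-13) - (-8)·7 = -26 - (-56) = 30; M22 = 1·(-13) - (-2)·17 = -13 - (-34) = 21; M33 = 1·2 - 2·13 = 2 - 26 = -24; sum of minors = 27.
det A = 1·(2·(-13) - (-8)·7) - 2·(13·(-13) - (-8)·17) + (-2)·(13·7 - 2·17) = 1·30 - 2·(-33) + (-2)·57 = -18.
So p(s) = det(sI - A) = s^3 + 10s^2 + 27s + 18.
Rational-root test: any integer root divides 18. Testing small divisors, s = -1 works: p(-1) = -1 + 10 + (-27) + 18 = 0, so (s + 1) is a factor.
Dividing, p(s) = (s + 1)(s^2 + 9s + 18).
Factor s^2 + 9s + 18: two numbers with sum -9 and product 18 are -3 and -6, so s^2 + 9s + 18 = (s + 3)(s + 6).
Hence p(s) = (s + 1) (s + 3) (s + 6), with roots -6, -3, -1.
All eigenvalues have negative real part, so the system is asymptotically stable.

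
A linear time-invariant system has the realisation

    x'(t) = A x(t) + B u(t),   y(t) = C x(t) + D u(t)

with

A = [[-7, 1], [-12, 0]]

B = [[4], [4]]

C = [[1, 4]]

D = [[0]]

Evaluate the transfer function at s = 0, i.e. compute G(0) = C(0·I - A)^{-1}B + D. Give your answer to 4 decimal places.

G(0) = C(-A)^{-1}B + D = -C A^{-1} B + D.
det A = 12, so A^{-1} = (1/12)·adj(A) = [[0, -1/12], [1, -7/12]]
A^{-1} B = [-1/3, 5/3]^T
C A^{-1} B = 19/3
G(0) = D - C A^{-1} B = 0 - (19/3) = -19/3 ≈ -6.3333

-6.3333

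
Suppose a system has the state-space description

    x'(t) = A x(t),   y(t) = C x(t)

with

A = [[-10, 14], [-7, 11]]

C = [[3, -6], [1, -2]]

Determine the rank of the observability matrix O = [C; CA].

1

CA = [[12, -24], [4, -8]]
Observability matrix O = [C; CA] = [[3, -6], [1, -2], [12, -24], [4, -8]]
Every row of O is a scalar multiple of row 1 = [3, -6] (multipliers 1, 1/3, 4, 4/3), so the rows span a one-dimensional space.
O ≠ 0, hence rank(O) = 1.
rank(O) = 1 < n = 2, so the pair (A, C) is not completely observable.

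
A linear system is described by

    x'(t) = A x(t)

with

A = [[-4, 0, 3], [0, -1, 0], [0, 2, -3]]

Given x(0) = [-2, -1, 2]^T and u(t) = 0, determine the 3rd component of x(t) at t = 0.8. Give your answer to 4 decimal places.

det(sI - A) = s^3 - (tr A)s^2 + (M11 + M22 + M33)s - det A, where Mii is the 2×2 principal minor of A obtained by deleting row i and column i.
tr A = (-4) + (-1) + (-3) = -8; M11 = (-1)·(-3) - 0·2 = 3 - 0 = 3; M22 = (-4)·(-3) - 3·0 = 12 - 0 = 12; M33 = (-4)·(-1) - 0·0 = 4 - 0 = 4; sum of minors = 19.
det A = (-4)·((-1)·(-3) - 0·2) - 0·(0·(-3) - 0·0) + 3·(0·2 - (-1)·0) = (-4)·3 - 0·0 + 3·0 = -12.
So p(s) = det(sI - A) = s^3 + 8s^2 + 19s + 12.
Rational-root test: any integer root divides 12. Testing small divisors, s = -1 works: p(-1) = -1 + 8 + (-19) + 12 = 0, so (s + 1) is a factor.
Dividing, p(s) = (s + 1)(s^2 + 7s + 12).
Factor s^2 + 7s + 12: two numbers with sum -7 and product 12 are -3 and -4, so s^2 + 7s + 12 = (s + 3)(s + 4).
Hence p(s) = (s + 1) (s + 3) (s + 4), with roots -4, -3, -1.
The eigenvalues -4, -3, -1 are distinct and real, so A is diagonalisable and x(t) = e^{At} x(0) = V diag(e^{λ_i t}) V^{-1} x(0), where the columns of V are the eigenvectors.
λ = -4: A - (-4)I = [[0, 0, 3], [0, 3, 0], [0, 2, 1]]. v must be orthogonal to every row; (row 1) × (row 2) = [-9, 0, 0], so take v_1 = [1, 0, 0]^T.
λ = -3: A - (-3)I = [[-1, 0, 3], [0, 2, 0], [0, 2, 0]]. v must be orthogonal to every row; (row 1) × (row 2) = [-6, 0, -2], so take v_2 = [3, 0, 1]^T.
λ = -1: A - (-1)I = [[-3, 0, 3], [0, 0, 0], [0, 2, -2]]. v must be orthogonal to every row; (row 1) × (row 3) = [-6, -6, -6], so take v_3 = [1, 1, 1]^T.
V = [v_1 v_2 v_3] = [[1, 3, 1], [0, 0, 1], [0, 1, 1]] has det V = -1, so V^{-1} = adj(V)/det V = [[1, 2, -3], [0, -1, 1], [0, 1, 0]].
Modal coordinates z(0) = V^{-1} x(0): 1·(-2) + 2·(-1) + (-3)·2 = -10; 0·(-2) + (-1)·(-1) + 1·2 = 3; 0·(-2) + 1·(-1) + 0·2 = -1; so z(0) = [-10, 3, -1]^T.
x_3(t) = Σ_i (v_i)_3 · z_i(0) · e^{λ_i t} (row 3 of V times the modal terms).
x_3(0.8) = 0·(-10)·e^{-4·0.8} + 1·3·e^{-3·0.8} + 1·(-1)·e^{-1·0.8} = 0·0.040762 + 3·0.090718 + (-1)·0.449329 = -0.1772.

-0.1772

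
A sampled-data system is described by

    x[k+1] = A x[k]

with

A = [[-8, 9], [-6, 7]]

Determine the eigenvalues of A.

-2, 1

det(zI - A) = z^2 - (tr A)z + det A, with tr A = (-8) + 7 = -1 and det A = (-8)·7 - 9·(-6) = -56 - (-54) = -2.
So p(z) = det(zI - A) = z^2 + z - 2.
Factor z^2 + z - 2: two numbers with sum -1 and product -2 are 1 and -2, so z^2 + z - 2 = (z - 1)(z + 2).
Hence p(z) = (z - 1) (z + 2), with roots -2, 1.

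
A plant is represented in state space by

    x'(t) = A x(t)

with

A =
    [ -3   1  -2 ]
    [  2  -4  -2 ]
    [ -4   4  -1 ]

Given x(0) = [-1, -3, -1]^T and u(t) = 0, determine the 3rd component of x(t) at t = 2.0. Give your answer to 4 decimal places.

-0.4059

det(sI - A) = s^3 - (tr A)s^2 + (M11 + M22 + M33)s - det A, where Mii is the 2×2 principal minor of A obtained by deleting row i and column i.
tr A = (-3) + (-4) + (-1) = -8; M11 = (-4)·(-1) - (-2)·4 = 4 - (-8) = 12; M22 = (-3)·(-1) - (-2)·(-4) = 3 - 8 = -5; M33 = (-3)·(-4) - 1·2 = 12 - 2 = 10; sum of minors = 17.
det A = (-3)·((-4)·(-1) - (-2)·4) - 1·(2·(-1) - (-2)·(-4)) + (-2)·(2·4 - (-4)·(-4)) = (-3)·12 - 1·(-10) + (-2)·(-8) = -10.
So p(s) = det(sI - A) = s^3 + 8s^2 + 17s + 10.
Rational-root test: any integer root divides 10. Testing small divisors, s = -1 works: p(-1) = -1 + 8 + (-17) + 10 = 0, so (s + 1) is a factor.
Dividing, p(s) = (s + 1)(s^2 + 7s + 10).
Factor s^2 + 7s + 10: two numbers with sum -7 and product 10 are -2 and -5, so s^2 + 7s + 10 = (s + 2)(s + 5).
Hence p(s) = (s + 1) (s + 2) (s + 5), with roots -5, -2, -1.
The eigenvalues -5, -2, -1 are distinct and real, so A is diagonalisable and x(t) = e^{At} x(0) = V diag(e^{λ_i t}) V^{-1} x(0), where the columns of V are the eigenvectors.
λ = -5: A - (-5)I = [[2, 1, -2], [2, 1, -2], [-4, 4, 4]]. v must be orthogonal to every row; (row 1) × (row 3) = [12, 0, 12], so take v_1 = [1, 0, 1]^T.
λ = -2: A - (-2)I = [[-1, 1, -2], [2, -2, -2], [-4, 4, 1]]. v must be orthogonal to every row; (row 1) × (row 2) = [-6, -6, 0], so take v_2 = [1, 1, 0]^T.
λ = -1: A - (-1)I = [[-2, 1, -2], [2, -3, -2], [-4, 4, 0]]. v must be orthogonal to every row; (row 1) × (row 2) = [-8, -8, 4], so take v_3 = [-2, -2, 1]^T.
V = [v_1 v_2 v_3] = [[1, 1, -2], [0, 1, -2], [1, 0, 1]] has det V = 1, so V^{-1} = adj(V)/det V = [[1, -1, 0], [-2, 3, 2], [-1, 1, 1]].
Modal coordinates z(0) = V^{-1} x(0): 1·(-1) + (-1)·(-3) + 0·(-1) = 2; (-2)·(-1) + 3·(-3) + 2·(-1) = -9; (-1)·(-1) + 1·(-3) + 1·(-1) = -3; so z(0) = [2, -9, -3]^T.
x_3(t) = Σ_i (v_i)_3 · z_i(0) · e^{λ_i t} (row 3 of V times the modal terms).
x_3(2.0) = 1·2·e^{-5·2.0} + 0·(-9)·e^{-2·2.0} + 1·(-3)·e^{-1·2.0} = 2·0.000045 + 0·0.018316 + (-3)·0.135335 = -0.4059.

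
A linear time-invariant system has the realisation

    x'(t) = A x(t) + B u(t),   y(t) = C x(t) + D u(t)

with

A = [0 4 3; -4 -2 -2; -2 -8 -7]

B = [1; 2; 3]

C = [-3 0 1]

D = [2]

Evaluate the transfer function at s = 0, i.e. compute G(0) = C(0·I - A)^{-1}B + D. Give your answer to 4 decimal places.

G(0) = C(-A)^{-1}B + D = -C A^{-1} B + D.
det A = -12, so A^{-1} = (1/-12)·adj(A) = [[1/6, -1/3, 1/6], [2, -1/2, 1], [-7/3, 2/3, -4/3]]
A^{-1} B = [0, 4, -5]^T
C A^{-1} B = -5
G(0) = D - C A^{-1} B = 2 - (-5) = 7

7.0000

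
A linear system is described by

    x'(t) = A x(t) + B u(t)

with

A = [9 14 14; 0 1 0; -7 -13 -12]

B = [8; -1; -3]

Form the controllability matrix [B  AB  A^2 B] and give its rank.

AB = [[16], [-1], [-7]]
A^2B = [[32], [-1], [-15]]
Controllability matrix C = [B  AB  A^2B] = [[8, 16, 32], [-1, -1, -1], [-3, -7, -15]]
The rows r1, r2, r3 of C are linearly dependent: r1 + 2·r2 + 2·r3 = 0 (check each entry), so rank(C) ≤ 2.
The 2×2 minor from rows 1, 2, columns 1, 2 is 8·(-1) - 16·(-1) = -8 - (-16) = 8 ≠ 0, so rank(C) = 2.
rank(C) = 2 < n = 3, so the pair (A, B) is not completely controllable.

2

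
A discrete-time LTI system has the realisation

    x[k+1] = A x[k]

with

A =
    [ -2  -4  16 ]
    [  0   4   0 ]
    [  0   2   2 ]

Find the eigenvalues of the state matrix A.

det(zI - A) = z^3 - (tr A)z^2 + (M11 + M22 + M33)z - det A, where Mii is the 2×2 principal minor of A obtained by deleting row i and column i.
tr A = (-2) + 4 + 2 = 4; M11 = 4·2 - 0·2 = 8 - 0 = 8; M22 = (-2)·2 - 16·0 = -4 - 0 = -4; M33 = (-2)·4 - (-4)·0 = -8 - 0 = -8; sum of minors = -4.
det A = (-2)·(4·2 - 0·2) - (-4)·(0·2 - 0·0) + 16·(0·2 - 4·0) = (-2)·8 - (-4)·0 + 16·0 = -16.
So p(z) = det(zI - A) = z^3 - 4z^2 - 4z + 16.
Rational-root test: any integer root divides 16. Testing small divisors, z = -2 works: p(-2) = -8 + (-16) + 8 + 16 = 0, so (z + 2) is a factor.
Dividing, p(z) = (z + 2)(z^2 - 6z + 8).
Factor z^2 - 6z + 8: two numbers with sum 6 and product 8 are 4 and 2, so z^2 - 6z + 8 = (z - 4)(z - 2).
Hence p(z) = (z - 4) (z - 2) (z + 2), with roots -2, 2, 4.

-2, 2, 4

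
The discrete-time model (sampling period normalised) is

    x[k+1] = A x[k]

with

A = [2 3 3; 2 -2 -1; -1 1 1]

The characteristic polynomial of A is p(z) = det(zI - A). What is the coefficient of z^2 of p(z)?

-1

Expand det(zI - A) for the 3×3 matrix.
p(z) = z^3 - z^2 - 6z + 5.
(Check: constant term = det(-A) = (-1)^3 det A = 5; coefficient of z^2 = -tr A = -1.)
The coefficient of z^2 is -1.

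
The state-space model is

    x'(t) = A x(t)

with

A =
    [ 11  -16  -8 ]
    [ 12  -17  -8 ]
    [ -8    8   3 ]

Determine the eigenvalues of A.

det(sI - A) = s^3 - (tr A)s^2 + (M11 + M22 + M33)s - det A, where Mii is the 2×2 principal minor of A obtained by deleting row i and column i.
tr A = 11 + (-17) + 3 = -3; M11 = (-17)·3 - (-8)·8 = -51 - (-64) = 13; M22 = 11·3 - (-8)·(-8) = 33 - 64 = -31; M33 = 11·(-17) - (-16)·12 = -187 - (-192) = 5; sum of minors = -13.
det A = 11·((-17)·3 - (-8)·8) - (-16)·(12·3 - (-8)·(-8)) + (-8)·(12·8 - (-17)·(-8)) = 11·13 - (-16)·(-28) + (-8)·(-40) = 15.
So p(s) = det(sI - A) = s^3 + 3s^2 - 13s - 15.
Rational-root test: any integer root divides -15. Testing small divisors, s = -1 works: p(-1) = -1 + 3 + 13 + (-15) = 0, so (s + 1) is a factor.
Dividing, p(s) = (s + 1)(s^2 + 2s - 15).
Factor s^2 + 2s - 15: two numbers with sum -2 and product -15 are 3 and -5, so s^2 + 2s - 15 = (s - 3)(s + 5).
Hence p(s) = (s - 3) (s + 1) (s + 5), with roots -5, -1, 3.
At least one eigenvalue has non-negative real part, so the system is not asymptotically stable.

-5, -1, 3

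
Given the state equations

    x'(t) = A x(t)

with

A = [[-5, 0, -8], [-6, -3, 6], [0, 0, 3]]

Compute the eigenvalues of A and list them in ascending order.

-5, -3, 3

det(sI - A) = s^3 - (tr A)s^2 + (M11 + M22 + M33)s - det A, where Mii is the 2×2 principal minor of A obtained by deleting row i and column i.
tr A = (-5) + (-3) + 3 = -5; M11 = (-3)·3 - 6·0 = -9 - 0 = -9; M22 = (-5)·3 - (-8)·0 = -15 - 0 = -15; M33 = (-5)·(-3) - 0·(-6) = 15 - 0 = 15; sum of minors = -9.
det A = (-5)·((-3)·3 - 6·0) - 0·((-6)·3 - 6·0) + (-8)·((-6)·0 - (-3)·0) = (-5)·(-9) - 0·(-18) + (-8)·0 = 45.
So p(s) = det(sI - A) = s^3 + 5s^2 - 9s - 45.
Rational-root test: any integer root divides -45. Testing small divisors, s = -3 works: p(-3) = -27 + 45 + 27 + (-45) = 0, so (s + 3) is a factor.
Dividing, p(s) = (s + 3)(s^2 + 2s - 15).
Factor s^2 + 2s - 15: two numbers with sum -2 and product -15 are 3 and -5, so s^2 + 2s - 15 = (s - 3)(s + 5).
Hence p(s) = (s - 3) (s + 3) (s + 5), with roots -5, -3, 3.
At least one eigenvalue has non-negative real part, so the system is not asymptotically stable.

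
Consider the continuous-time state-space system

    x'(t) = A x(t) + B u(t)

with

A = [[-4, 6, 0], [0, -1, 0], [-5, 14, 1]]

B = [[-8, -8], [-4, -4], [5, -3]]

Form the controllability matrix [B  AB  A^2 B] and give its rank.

2

AB = [[8, 8], [4, 4], [-11, -19]]
A^2B = [[-8, -8], [-4, -4], [5, -3]]
Controllability matrix C = [B  AB  A^2B] = [[-8, -8, 8, 8, -8, -8], [-4, -4, 4, 4, -4, -4], [5, -3, -11, -19, 5, -3]]
The rows r1, r2, r3 of C are linearly dependent: -r1 + 2·r2 = 0 (check each entry), so rank(C) ≤ 2.
The 2×2 minor from rows 1, 3, columns 1, 2 is (-8)·(-3) - (-8)·5 = 24 - (-40) = 64 ≠ 0, so rank(C) = 2.
rank(C) = 2 < n = 3, so the pair (A, B) is not completely controllable.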